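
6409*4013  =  25719317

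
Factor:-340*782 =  - 265880 = - 2^3*5^1*17^2*23^1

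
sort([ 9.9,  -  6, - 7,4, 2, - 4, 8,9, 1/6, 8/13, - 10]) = [-10, - 7 , - 6,- 4, 1/6,8/13, 2,4, 8, 9,9.9] 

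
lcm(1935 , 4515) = 13545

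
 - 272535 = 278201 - 550736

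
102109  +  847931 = 950040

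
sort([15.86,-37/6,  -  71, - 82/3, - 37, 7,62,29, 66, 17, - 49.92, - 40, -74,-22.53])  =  [ - 74, - 71, - 49.92,  -  40,  -  37 , - 82/3,-22.53, - 37/6,7, 15.86,  17,29,62,66 ] 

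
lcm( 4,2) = 4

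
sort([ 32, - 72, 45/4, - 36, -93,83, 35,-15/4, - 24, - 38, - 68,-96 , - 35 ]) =[-96 , - 93 , - 72, - 68,-38,-36,- 35, - 24,  -  15/4, 45/4, 32, 35, 83 ]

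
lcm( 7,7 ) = 7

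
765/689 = 765/689=1.11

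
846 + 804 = 1650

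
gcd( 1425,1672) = 19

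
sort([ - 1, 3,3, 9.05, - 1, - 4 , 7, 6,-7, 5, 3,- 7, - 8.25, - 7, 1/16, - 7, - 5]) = [ - 8.25, - 7,  -  7, - 7, - 7, - 5,-4, - 1,-1 , 1/16 , 3, 3, 3 , 5, 6, 7, 9.05]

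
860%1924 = 860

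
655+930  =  1585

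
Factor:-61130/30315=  - 12226/6063 = - 2^1*3^(  -  1)*43^( - 1)*47^( - 1 ) * 6113^1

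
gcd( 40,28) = 4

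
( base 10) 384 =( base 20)J4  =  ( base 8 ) 600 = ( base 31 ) cc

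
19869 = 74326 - 54457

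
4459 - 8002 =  - 3543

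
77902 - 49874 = 28028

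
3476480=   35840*97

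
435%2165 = 435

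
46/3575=46/3575 = 0.01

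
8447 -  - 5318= 13765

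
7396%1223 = 58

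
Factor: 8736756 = 2^2*3^1 * 7^1*104009^1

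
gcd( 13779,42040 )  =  1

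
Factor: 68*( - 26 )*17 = - 2^3*13^1*17^2 = - 30056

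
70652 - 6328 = 64324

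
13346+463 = 13809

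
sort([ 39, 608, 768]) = [ 39, 608, 768]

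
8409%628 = 245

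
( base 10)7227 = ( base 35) 5VH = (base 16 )1C3B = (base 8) 16073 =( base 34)68j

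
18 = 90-72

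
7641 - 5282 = 2359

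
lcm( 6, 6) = 6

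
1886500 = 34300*55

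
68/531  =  68/531 = 0.13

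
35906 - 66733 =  - 30827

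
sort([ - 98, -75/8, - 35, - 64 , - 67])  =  [-98,-67,- 64, - 35, - 75/8 ] 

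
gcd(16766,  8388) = 2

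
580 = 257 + 323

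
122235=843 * 145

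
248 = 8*31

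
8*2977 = 23816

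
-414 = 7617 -8031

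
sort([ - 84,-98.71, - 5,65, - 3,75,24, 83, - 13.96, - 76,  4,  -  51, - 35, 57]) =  [-98.71, - 84, - 76, - 51, - 35, - 13.96, - 5, - 3,4, 24, 57, 65,75,83]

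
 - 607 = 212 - 819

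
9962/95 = 104 + 82/95 = 104.86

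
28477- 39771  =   - 11294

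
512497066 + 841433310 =1353930376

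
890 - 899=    - 9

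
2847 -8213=  -  5366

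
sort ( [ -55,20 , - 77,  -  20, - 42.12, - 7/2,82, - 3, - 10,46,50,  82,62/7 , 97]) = [ - 77, - 55, - 42.12,-20, - 10, - 7/2 , - 3,62/7,20 , 46, 50 , 82, 82 , 97]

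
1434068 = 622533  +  811535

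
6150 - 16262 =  - 10112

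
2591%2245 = 346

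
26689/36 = 741 + 13/36 = 741.36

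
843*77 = 64911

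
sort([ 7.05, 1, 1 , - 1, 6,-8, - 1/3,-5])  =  [ - 8,  -  5, - 1 , - 1/3,1,1, 6,  7.05]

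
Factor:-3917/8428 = - 2^(-2)*7^( - 2)*43^(-1 )*3917^1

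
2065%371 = 210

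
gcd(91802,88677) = 1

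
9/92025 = 1/10225=0.00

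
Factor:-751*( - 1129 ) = 751^1 * 1129^1=847879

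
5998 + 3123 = 9121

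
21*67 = 1407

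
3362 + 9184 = 12546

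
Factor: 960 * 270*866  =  2^8 * 3^4*5^2*433^1  =  224467200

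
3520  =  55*64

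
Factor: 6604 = 2^2*13^1  *  127^1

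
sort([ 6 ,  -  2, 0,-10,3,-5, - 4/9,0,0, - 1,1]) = [ - 10, - 5, - 2 , - 1, - 4/9,0, 0, 0,1, 3,6]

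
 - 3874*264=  - 1022736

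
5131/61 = 5131/61 = 84.11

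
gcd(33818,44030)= 74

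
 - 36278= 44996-81274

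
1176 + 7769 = 8945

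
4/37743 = 4/37743  =  0.00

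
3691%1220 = 31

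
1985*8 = 15880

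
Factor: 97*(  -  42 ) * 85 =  - 346290 = -2^1*3^1 * 5^1 * 7^1*17^1*97^1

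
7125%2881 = 1363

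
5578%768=202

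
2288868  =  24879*92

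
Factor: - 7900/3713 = -100/47 = - 2^2 * 5^2*47^( - 1)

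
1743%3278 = 1743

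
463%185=93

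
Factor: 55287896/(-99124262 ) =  - 27643948/49562131 = - 2^2*29^ ( - 1)*127^( - 1 )*257^1*13457^(-1)*26891^1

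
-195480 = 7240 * ( - 27 ) 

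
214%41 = 9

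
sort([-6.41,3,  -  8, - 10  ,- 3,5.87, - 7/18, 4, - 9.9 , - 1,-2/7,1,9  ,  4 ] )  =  [-10, - 9.9, - 8 , - 6.41, - 3, - 1,-7/18,-2/7,1,3, 4,  4, 5.87, 9 ] 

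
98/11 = 98/11 = 8.91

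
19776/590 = 9888/295 =33.52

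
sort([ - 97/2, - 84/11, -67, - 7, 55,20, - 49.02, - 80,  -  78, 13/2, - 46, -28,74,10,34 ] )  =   [ - 80, - 78, - 67, - 49.02, - 97/2, - 46, - 28, - 84/11, - 7, 13/2, 10,20, 34,55, 74 ]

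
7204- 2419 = 4785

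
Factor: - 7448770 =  - 2^1*5^1*7^1*106411^1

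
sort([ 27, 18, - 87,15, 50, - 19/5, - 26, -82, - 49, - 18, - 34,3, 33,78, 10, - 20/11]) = [  -  87, - 82,  -  49,- 34  ,-26, - 18,  -  19/5,-20/11 , 3,10,15, 18, 27, 33, 50,78]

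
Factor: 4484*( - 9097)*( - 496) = 2^6*11^1* 19^1*31^1 * 59^1*827^1 = 20232310208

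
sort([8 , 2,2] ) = [ 2, 2,8 ] 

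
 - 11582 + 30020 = 18438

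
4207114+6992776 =11199890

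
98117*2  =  196234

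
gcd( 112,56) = 56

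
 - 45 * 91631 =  - 4123395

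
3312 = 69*48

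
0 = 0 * 17383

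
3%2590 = 3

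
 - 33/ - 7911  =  11/2637 = 0.00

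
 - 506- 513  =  - 1019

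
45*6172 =277740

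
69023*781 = 53906963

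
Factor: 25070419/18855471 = 3^( - 1 )*11^1*31^( - 1)*43^1*53003^1*202747^( - 1 )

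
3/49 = 3/49 =0.06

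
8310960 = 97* 85680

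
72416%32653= 7110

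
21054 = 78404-57350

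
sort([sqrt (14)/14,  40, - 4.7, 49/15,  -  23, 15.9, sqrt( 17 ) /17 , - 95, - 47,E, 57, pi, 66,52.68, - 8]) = [-95, - 47,  -  23 ,  -  8, - 4.7,sqrt(17 ) /17,  sqrt( 14) /14, E,pi, 49/15,15.9, 40,52.68,57, 66]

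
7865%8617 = 7865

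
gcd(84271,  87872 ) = 1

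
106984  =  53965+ 53019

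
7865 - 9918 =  - 2053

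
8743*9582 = 83775426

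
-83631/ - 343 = 83631/343 = 243.82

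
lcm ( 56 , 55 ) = 3080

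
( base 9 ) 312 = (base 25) a4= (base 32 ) 7u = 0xFE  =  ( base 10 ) 254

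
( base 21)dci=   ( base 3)22020100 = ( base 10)6003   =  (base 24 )aa3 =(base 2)1011101110011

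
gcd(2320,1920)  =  80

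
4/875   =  4/875= 0.00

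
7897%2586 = 139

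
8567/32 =8567/32=267.72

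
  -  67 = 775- 842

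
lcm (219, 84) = 6132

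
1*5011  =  5011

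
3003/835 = 3 + 498/835 = 3.60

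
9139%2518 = 1585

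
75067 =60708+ 14359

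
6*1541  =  9246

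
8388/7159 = 1  +  1229/7159 = 1.17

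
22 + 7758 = 7780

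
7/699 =7/699  =  0.01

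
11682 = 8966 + 2716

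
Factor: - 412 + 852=440=2^3 * 5^1 * 11^1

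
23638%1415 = 998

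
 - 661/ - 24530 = 661/24530  =  0.03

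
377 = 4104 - 3727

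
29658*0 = 0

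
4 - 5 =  - 1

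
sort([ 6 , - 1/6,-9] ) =[ -9,  -  1/6, 6 ] 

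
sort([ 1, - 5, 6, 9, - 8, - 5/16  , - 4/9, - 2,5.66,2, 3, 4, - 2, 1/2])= [ - 8, - 5, - 2,  -  2, - 4/9,-5/16, 1/2,1, 2,  3, 4 , 5.66, 6, 9]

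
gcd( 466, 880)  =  2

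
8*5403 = 43224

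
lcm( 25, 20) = 100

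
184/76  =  46/19= 2.42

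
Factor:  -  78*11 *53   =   - 2^1 * 3^1* 11^1*13^1*53^1 = - 45474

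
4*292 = 1168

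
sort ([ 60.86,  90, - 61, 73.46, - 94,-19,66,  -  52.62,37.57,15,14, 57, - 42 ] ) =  [ - 94,  -  61, - 52.62,  -  42,  -  19,14,15 , 37.57, 57, 60.86,66 , 73.46, 90 ]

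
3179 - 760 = 2419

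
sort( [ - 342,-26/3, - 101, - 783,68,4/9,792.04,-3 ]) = [ - 783, - 342, - 101, - 26/3, - 3,  4/9,68,792.04 ] 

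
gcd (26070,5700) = 30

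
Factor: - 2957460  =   - 2^2*3^1*5^1*11^1*4481^1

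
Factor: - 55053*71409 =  - 3^4*13^1*1831^1*2039^1 = - 3931279677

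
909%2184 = 909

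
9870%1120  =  910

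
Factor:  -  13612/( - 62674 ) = 6806/31337 = 2^1*41^1*83^1*31337^( - 1 ) 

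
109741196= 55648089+54093107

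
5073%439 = 244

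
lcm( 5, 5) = 5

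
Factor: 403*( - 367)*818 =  - 2^1*13^1*31^1  *367^1*409^1 = -120983018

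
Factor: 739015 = 5^1*61^1*2423^1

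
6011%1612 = 1175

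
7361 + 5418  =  12779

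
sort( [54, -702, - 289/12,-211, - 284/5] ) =[ - 702, - 211, - 284/5,-289/12, 54 ]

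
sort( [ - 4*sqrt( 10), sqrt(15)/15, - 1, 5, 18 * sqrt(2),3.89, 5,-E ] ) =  [ - 4*sqrt(10),-E,-1, sqrt(15 ) /15, 3.89, 5,5,  18* sqrt( 2) ] 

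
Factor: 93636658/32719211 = 2^1 * 7^( - 2)*37^( - 1 )*59^1*509^1* 1559^1 * 18047^(-1)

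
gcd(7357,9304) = 1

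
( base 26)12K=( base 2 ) 1011101100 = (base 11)620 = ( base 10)748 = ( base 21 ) 1ED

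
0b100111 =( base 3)1110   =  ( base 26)1D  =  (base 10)39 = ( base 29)1a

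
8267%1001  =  259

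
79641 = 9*8849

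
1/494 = 1/494   =  0.00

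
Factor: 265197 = 3^1*109^1*811^1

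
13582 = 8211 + 5371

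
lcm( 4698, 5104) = 413424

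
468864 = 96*4884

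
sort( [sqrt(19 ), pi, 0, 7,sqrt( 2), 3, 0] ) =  [0,0, sqrt( 2 ), 3, pi, sqrt( 19 ),7] 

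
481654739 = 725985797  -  244331058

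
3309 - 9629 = -6320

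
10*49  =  490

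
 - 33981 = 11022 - 45003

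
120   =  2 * 60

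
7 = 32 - 25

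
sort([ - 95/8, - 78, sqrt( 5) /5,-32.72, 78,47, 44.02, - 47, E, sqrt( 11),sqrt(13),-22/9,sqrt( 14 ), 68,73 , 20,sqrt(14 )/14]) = [-78,- 47,- 32.72 ,-95/8, - 22/9,sqrt( 14 )/14,sqrt( 5)/5, E , sqrt (11),  sqrt( 13), sqrt(14 ) , 20, 44.02,  47,68, 73, 78] 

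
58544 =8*7318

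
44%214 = 44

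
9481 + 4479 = 13960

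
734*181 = 132854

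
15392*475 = 7311200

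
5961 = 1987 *3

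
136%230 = 136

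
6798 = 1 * 6798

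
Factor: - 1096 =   -  2^3*137^1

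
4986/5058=277/281 =0.99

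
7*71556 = 500892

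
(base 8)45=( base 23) 1e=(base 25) 1C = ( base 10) 37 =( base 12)31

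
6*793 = 4758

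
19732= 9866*2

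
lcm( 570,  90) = 1710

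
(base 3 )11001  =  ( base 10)109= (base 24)4d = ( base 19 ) 5E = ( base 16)6d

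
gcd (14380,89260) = 20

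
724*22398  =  16216152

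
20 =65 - 45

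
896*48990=43895040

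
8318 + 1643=9961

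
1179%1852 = 1179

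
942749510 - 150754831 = 791994679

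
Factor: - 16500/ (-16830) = 2^1*3^( - 1 )*5^2*17^( - 1 ) = 50/51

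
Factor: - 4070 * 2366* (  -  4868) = 46876990160 = 2^4* 5^1*  7^1*11^1*13^2*37^1 * 1217^1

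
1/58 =1/58 = 0.02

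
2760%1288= 184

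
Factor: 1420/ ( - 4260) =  - 1/3 = - 3^(-1)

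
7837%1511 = 282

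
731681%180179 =10965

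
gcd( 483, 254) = 1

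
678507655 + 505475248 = 1183982903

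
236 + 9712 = 9948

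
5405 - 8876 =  - 3471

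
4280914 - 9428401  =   - 5147487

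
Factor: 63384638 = 2^1*113^1 * 280463^1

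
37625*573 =21559125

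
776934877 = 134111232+642823645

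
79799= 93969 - 14170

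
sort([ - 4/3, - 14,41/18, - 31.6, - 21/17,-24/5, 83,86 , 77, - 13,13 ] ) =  [ - 31.6, - 14, - 13,-24/5,  -  4/3, - 21/17, 41/18,13,77,83,86]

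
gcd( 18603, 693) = 9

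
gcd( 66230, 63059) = 1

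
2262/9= 754/3 = 251.33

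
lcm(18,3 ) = 18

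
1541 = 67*23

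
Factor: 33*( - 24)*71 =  - 2^3*3^2*11^1 * 71^1= -56232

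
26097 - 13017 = 13080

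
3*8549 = 25647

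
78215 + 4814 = 83029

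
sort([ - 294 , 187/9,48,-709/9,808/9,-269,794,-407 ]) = [-407,-294, - 269, -709/9, 187/9, 48,  808/9,  794] 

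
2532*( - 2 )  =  -5064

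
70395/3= 23465 = 23465.00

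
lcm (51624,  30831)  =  2219832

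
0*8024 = 0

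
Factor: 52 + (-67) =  -3^1*5^1 = -15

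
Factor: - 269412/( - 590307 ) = 89804/196769 = 2^2*11^1*13^1 * 157^1*196769^ ( - 1) 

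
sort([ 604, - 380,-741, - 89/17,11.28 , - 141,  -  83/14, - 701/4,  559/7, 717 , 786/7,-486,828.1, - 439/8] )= [  -  741, - 486, - 380, - 701/4, - 141, - 439/8, - 83/14,-89/17,11.28, 559/7, 786/7,604, 717,828.1]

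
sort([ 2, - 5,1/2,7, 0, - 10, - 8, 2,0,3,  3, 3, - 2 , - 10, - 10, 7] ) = [ - 10, - 10, - 10, - 8, -5,  -  2,0,0,1/2, 2 , 2,  3,3,3,7,7 ]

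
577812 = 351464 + 226348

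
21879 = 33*663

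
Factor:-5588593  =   - 1693^1* 3301^1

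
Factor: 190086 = 2^1*3^1 * 13^1*2437^1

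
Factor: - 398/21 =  - 2^1*3^( - 1)*7^(-1)*199^1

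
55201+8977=64178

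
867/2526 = 289/842= 0.34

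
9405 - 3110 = 6295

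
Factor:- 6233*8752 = - 2^4* 23^1 * 271^1 * 547^1=- 54551216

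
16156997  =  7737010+8419987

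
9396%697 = 335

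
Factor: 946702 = 2^1*473351^1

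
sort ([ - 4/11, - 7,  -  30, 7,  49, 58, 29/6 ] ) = [ - 30, - 7, - 4/11, 29/6, 7,  49,58 ] 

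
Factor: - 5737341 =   -  3^1*271^1 *7057^1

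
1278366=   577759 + 700607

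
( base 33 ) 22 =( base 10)68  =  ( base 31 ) 26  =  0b1000100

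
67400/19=67400/19 = 3547.37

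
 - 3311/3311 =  - 1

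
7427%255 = 32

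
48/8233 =48/8233= 0.01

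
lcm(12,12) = 12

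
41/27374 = 41/27374 = 0.00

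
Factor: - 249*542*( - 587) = 2^1*3^1*83^1*271^1*587^1 = 79220346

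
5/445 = 1/89  =  0.01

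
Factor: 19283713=823^1*23431^1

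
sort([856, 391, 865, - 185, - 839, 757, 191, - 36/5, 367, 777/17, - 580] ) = [ - 839, - 580 , - 185,-36/5,777/17 , 191  ,  367, 391,  757,  856, 865]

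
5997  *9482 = 56863554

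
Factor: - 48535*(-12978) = 2^1*3^2 * 5^1*7^1*17^1*103^1*571^1=629887230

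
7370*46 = 339020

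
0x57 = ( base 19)4b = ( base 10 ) 87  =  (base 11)7A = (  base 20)47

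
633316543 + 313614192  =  946930735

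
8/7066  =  4/3533 = 0.00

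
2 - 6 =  - 4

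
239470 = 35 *6842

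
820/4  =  205 = 205.00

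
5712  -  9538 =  - 3826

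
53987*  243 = 13118841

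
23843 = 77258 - 53415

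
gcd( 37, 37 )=37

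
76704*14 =1073856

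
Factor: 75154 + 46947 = 7^1 * 17443^1 = 122101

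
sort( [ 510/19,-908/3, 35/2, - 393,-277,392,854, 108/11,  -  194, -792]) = [- 792, - 393, -908/3, - 277, - 194,108/11, 35/2, 510/19, 392,854 ] 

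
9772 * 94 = 918568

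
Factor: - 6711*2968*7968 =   -  158708600064 = -  2^8*3^2*7^1*53^1*83^1*2237^1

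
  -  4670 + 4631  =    -  39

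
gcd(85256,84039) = 1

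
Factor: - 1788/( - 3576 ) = 2^ ( -1) = 1/2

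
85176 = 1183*72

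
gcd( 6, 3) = 3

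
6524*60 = 391440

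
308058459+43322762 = 351381221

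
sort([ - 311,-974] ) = [ - 974, - 311 ] 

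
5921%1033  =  756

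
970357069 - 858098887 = 112258182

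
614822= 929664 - 314842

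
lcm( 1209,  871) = 81003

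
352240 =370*952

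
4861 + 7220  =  12081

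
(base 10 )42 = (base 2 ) 101010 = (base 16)2A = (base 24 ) 1i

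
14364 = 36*399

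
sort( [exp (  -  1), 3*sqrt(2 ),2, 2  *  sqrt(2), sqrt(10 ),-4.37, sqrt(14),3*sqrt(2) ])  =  [ - 4.37,  exp(-1),2, 2 * sqrt(2),sqrt(10),sqrt(14 ), 3*sqrt(2),3 * sqrt( 2 )]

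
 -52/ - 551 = 52/551 =0.09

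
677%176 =149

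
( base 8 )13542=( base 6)43414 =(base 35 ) 4V1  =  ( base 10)5986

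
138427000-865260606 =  - 726833606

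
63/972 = 7/108 = 0.06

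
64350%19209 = 6723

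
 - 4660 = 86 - 4746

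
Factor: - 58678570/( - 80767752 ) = 29339285/40383876 = 2^( - 2)*3^( - 1) * 5^1*13^( - 1 )*258871^(-1 )*5867857^1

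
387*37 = 14319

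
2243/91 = 24 + 59/91 = 24.65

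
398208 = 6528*61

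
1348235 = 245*5503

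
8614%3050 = 2514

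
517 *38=19646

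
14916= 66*226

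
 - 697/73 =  - 10 + 33/73 = - 9.55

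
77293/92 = 77293/92=840.14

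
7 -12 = -5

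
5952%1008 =912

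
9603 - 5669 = 3934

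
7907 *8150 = 64442050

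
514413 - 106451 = 407962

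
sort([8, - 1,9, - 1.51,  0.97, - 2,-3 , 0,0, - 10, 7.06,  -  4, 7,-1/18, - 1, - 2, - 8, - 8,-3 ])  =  [ - 10, - 8, - 8, - 4, -3, - 3,-2, - 2, - 1.51, - 1, - 1, - 1/18,0,0,0.97,7,7.06, 8, 9 ]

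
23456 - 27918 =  - 4462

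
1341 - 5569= - 4228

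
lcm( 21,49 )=147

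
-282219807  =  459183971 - 741403778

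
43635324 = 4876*8949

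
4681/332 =4681/332 = 14.10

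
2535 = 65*39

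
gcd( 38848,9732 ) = 4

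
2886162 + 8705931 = 11592093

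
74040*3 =222120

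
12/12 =1 = 1.00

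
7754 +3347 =11101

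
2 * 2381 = 4762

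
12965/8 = 1620 + 5/8 = 1620.62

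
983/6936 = 983/6936 = 0.14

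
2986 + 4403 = 7389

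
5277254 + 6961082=12238336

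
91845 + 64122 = 155967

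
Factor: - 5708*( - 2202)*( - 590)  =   - 2^4*3^1*5^1*59^1 *367^1*1427^1 =- 7415719440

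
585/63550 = 117/12710 = 0.01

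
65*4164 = 270660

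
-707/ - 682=1 + 25/682 = 1.04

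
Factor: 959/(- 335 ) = -5^(-1 )*7^1*67^( - 1) * 137^1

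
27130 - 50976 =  - 23846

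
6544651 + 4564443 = 11109094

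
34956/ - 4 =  - 8739 + 0/1=- 8739.00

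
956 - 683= 273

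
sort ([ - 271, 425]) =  [ - 271,425 ] 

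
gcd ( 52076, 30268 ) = 188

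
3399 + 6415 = 9814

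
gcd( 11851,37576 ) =7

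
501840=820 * 612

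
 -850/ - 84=425/42= 10.12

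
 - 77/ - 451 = 7/41 = 0.17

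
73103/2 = 36551+1/2 = 36551.50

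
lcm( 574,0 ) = 0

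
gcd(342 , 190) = 38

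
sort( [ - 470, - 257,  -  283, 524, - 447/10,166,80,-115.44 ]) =[-470, - 283, - 257, - 115.44,-447/10, 80, 166,524]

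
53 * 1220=64660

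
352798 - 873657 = -520859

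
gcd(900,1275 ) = 75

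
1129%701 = 428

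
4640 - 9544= - 4904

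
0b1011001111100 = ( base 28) 79g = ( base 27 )7o5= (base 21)d12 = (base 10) 5756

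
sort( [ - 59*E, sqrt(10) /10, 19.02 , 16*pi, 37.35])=[ - 59*E, sqrt( 10)/10, 19.02,37.35, 16*pi]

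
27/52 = 27/52   =  0.52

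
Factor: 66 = 2^1*3^1 *11^1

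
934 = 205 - - 729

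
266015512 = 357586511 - 91570999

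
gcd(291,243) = 3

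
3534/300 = 11 + 39/50 =11.78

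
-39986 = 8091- 48077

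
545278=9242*59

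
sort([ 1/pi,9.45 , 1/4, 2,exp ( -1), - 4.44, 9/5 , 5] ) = [ - 4.44, 1/4, 1/pi,exp(-1),  9/5, 2,5, 9.45 ]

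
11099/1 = 11099 = 11099.00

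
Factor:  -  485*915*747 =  - 331499925 = -3^3*5^2 * 61^1*83^1*97^1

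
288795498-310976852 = - 22181354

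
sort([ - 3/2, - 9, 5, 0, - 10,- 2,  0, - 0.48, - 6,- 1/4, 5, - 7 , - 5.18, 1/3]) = [ - 10, - 9, - 7, - 6,  -  5.18, - 2, - 3/2, - 0.48, - 1/4, 0, 0, 1/3, 5, 5 ] 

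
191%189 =2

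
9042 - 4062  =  4980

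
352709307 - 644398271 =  - 291688964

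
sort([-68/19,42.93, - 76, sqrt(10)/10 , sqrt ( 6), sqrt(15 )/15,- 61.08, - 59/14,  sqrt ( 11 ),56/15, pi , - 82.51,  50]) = [ - 82.51,-76, - 61.08, - 59/14, - 68/19, sqrt( 15) /15,sqrt( 10)/10,sqrt( 6), pi, sqrt(11 ), 56/15, 42.93, 50]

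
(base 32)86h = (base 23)fk6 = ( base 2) 10000011010001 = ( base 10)8401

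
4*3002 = 12008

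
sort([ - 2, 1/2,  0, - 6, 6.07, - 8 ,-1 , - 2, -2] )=[ - 8,- 6, - 2, - 2, - 2,-1,0,1/2,6.07]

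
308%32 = 20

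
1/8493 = 1/8493 = 0.00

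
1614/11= 1614/11 = 146.73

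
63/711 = 7/79 =0.09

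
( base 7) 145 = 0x52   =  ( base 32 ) 2I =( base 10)82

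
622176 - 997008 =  - 374832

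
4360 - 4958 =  - 598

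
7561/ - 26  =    -  291+ 5/26 = - 290.81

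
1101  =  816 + 285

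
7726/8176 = 3863/4088 = 0.94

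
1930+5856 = 7786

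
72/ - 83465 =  - 1  +  83393/83465 =- 0.00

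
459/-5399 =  - 459/5399 = - 0.09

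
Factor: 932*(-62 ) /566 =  - 28892/283 = -  2^2*31^1*233^1 *283^( - 1 )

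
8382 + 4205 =12587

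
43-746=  - 703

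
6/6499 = 6/6499 = 0.00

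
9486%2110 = 1046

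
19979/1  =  19979 = 19979.00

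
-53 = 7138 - 7191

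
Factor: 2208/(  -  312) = -2^2*13^( - 1)*23^1 =-92/13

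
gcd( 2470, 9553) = 1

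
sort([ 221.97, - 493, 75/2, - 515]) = [ - 515, - 493,  75/2,221.97 ] 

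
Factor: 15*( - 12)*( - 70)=12600 = 2^3*3^2*5^2*7^1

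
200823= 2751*73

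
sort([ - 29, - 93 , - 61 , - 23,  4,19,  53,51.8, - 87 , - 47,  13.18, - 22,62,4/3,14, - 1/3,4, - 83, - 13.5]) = [-93, - 87, - 83 , - 61, - 47 ,-29,-23, - 22, - 13.5, - 1/3, 4/3, 4, 4, 13.18, 14,19, 51.8 , 53,62 ]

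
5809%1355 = 389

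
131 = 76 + 55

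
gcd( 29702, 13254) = 2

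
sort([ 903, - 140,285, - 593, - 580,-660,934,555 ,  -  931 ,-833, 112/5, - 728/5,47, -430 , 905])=[-931, - 833, - 660, - 593 ,  -  580, - 430, - 728/5,  -  140,112/5, 47,285,  555,  903 , 905,934 ]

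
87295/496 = 87295/496 = 176.00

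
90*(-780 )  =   -70200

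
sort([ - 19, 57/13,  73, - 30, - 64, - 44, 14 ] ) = [ - 64, - 44  , - 30, - 19,  57/13, 14,  73] 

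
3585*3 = 10755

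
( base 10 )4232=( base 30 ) 4l2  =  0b1000010001000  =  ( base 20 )ABC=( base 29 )50R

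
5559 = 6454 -895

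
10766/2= 5383 = 5383.00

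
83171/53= 83171/53 = 1569.26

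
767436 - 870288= - 102852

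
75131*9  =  676179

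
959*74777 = 71711143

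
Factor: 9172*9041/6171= 2^2*3^(-1)*11^( - 2 )*17^( - 1 ) * 2293^1*9041^1 = 82924052/6171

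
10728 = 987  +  9741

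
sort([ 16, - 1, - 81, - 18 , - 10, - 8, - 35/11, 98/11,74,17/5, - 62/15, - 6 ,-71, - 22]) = [ - 81, - 71, - 22, - 18, - 10,  -  8, - 6, - 62/15, - 35/11,-1,17/5, 98/11,16, 74 ]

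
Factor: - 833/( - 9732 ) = 2^(  -  2) * 3^( - 1) * 7^2*17^1*811^( - 1)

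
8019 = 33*243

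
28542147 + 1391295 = 29933442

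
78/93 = 26/31 = 0.84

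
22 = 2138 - 2116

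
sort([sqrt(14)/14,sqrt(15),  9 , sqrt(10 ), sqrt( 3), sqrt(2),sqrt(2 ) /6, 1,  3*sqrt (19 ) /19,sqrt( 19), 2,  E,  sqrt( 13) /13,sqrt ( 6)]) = [ sqrt( 2 )/6,  sqrt(14 )/14,sqrt ( 13 ) /13,3*sqrt(19)/19 , 1,sqrt(2), sqrt( 3),2,sqrt(6 ) , E, sqrt(10 ), sqrt (15),sqrt(19),9] 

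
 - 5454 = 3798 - 9252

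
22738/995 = 22738/995  =  22.85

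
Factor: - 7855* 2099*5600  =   - 2^5*5^3*7^1 * 1571^1*2099^1=- 92330812000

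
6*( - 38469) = -230814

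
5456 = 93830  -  88374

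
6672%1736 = 1464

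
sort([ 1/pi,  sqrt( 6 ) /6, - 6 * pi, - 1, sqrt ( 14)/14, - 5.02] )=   [ - 6*pi, - 5.02, - 1, sqrt( 14 )/14,1/pi,sqrt( 6 ) /6]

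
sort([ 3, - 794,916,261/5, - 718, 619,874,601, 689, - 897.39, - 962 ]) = [ - 962,- 897.39, - 794, - 718,  3,261/5,601,619,689,874, 916]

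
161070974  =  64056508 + 97014466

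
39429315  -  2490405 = 36938910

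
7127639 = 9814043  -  2686404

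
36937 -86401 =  - 49464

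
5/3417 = 5/3417= 0.00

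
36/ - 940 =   -  9/235 = -0.04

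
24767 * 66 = 1634622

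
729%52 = 1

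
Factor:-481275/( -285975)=3^1 * 23^1*41^( - 1 ) = 69/41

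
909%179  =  14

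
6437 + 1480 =7917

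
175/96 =1 + 79/96 = 1.82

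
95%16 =15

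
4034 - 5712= - 1678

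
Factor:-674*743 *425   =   - 2^1 * 5^2 * 17^1 * 337^1*743^1= -212832350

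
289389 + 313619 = 603008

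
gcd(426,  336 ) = 6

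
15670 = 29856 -14186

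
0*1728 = 0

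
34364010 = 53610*641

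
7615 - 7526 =89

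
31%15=1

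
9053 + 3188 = 12241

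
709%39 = 7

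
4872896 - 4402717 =470179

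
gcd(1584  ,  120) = 24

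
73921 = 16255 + 57666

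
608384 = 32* 19012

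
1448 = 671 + 777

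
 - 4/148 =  - 1+36/37=- 0.03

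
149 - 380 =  - 231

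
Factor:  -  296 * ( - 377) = 111592= 2^3*13^1*29^1*37^1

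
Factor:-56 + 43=-13^1  =  - 13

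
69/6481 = 69/6481 = 0.01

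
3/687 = 1/229= 0.00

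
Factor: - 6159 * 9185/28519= - 56570415/28519 =-3^1 * 5^1*11^1 * 19^( - 2) * 79^(-1)*167^1*2053^1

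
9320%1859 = 25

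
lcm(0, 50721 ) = 0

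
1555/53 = 29 + 18/53  =  29.34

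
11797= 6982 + 4815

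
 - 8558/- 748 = 11 + 15/34 = 11.44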